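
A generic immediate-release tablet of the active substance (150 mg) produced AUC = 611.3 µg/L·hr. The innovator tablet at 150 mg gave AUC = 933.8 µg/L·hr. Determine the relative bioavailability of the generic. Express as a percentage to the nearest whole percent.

F_rel = (AUC_test/D_test) / (AUC_ref/D_ref)
      = (611.3/150) / (933.8/150)
      = 4.07533 / 6.22533 = 0.6546 = 65.46%

F_rel = 65%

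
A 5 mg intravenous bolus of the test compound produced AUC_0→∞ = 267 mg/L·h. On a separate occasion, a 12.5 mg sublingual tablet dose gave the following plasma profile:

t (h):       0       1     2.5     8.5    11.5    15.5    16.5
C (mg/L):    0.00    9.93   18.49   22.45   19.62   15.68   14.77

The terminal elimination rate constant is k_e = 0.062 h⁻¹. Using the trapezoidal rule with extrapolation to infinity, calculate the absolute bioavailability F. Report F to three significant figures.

Trapezoidal AUC_0→16.5 (sublingual tablet):
  [0→1]: (0.00+9.93)/2 × 1 = 4.965
  [1→2.5]: (9.93+18.49)/2 × 1.5 = 21.315
  [2.5→8.5]: (18.49+22.45)/2 × 6 = 122.82
  [8.5→11.5]: (22.45+19.62)/2 × 3 = 63.105
  [11.5→15.5]: (19.62+15.68)/2 × 4 = 70.6
  [15.5→16.5]: (15.68+14.77)/2 × 1 = 15.225
  Sum = 298.03 mg/L·h
Tail: C_last/k_e = 14.77/0.062 = 238.226
AUC_0→∞ (sublingual tablet) = 298.03 + 238.226 = 536.256 mg/L·h
F = (AUC_ev/D_ev)/(AUC_iv/D_iv) = (536.256/12.5)/(267/5) = 42.90048/53.4 = 0.8034

F = 0.803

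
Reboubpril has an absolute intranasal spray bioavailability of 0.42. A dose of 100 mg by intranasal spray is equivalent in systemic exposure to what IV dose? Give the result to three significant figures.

Systemic exposure from an extravascular dose = F × D_ev, so the equivalent IV dose is F × D_ev.
D_iv = F × D_ev = 0.42 × 100 = 42 mg

D_iv = 42.0 mg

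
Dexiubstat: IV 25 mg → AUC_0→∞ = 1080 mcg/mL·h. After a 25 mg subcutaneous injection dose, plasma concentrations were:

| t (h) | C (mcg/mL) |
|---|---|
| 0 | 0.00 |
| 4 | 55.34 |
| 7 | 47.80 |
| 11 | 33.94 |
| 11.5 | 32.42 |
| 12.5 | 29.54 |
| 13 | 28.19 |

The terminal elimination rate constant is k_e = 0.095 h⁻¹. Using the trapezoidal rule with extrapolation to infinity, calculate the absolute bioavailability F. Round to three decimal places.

Trapezoidal AUC_0→13 (subcutaneous injection):
  [0→4]: (0.00+55.34)/2 × 4 = 110.68
  [4→7]: (55.34+47.80)/2 × 3 = 154.71
  [7→11]: (47.80+33.94)/2 × 4 = 163.48
  [11→11.5]: (33.94+32.42)/2 × 0.5 = 16.59
  [11.5→12.5]: (32.42+29.54)/2 × 1 = 30.98
  [12.5→13]: (29.54+28.19)/2 × 0.5 = 14.4325
  Sum = 490.8725 mcg/mL·h
Tail: C_last/k_e = 28.19/0.095 = 296.737
AUC_0→∞ (subcutaneous injection) = 490.8725 + 296.737 = 787.6095 mcg/mL·h
F = (AUC_ev/D_ev)/(AUC_iv/D_iv) = (787.6095/25)/(1080/25) = 31.50438/43.2 = 0.7293

F = 0.729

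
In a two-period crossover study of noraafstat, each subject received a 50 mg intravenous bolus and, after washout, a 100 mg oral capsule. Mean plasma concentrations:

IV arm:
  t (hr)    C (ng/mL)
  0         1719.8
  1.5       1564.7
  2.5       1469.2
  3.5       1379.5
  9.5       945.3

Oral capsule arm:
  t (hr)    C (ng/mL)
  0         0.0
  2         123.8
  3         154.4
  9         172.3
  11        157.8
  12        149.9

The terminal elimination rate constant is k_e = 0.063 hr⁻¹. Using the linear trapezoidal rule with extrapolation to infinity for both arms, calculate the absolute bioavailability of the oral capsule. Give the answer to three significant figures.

Trapezoidal AUC_0→9.5 (IV):
  [0→1.5]: (1719.8+1564.7)/2 × 1.5 = 2463.375
  [1.5→2.5]: (1564.7+1469.2)/2 × 1 = 1516.95
  [2.5→3.5]: (1469.2+1379.5)/2 × 1 = 1424.35
  [3.5→9.5]: (1379.5+945.3)/2 × 6 = 6974.4
  Sum = 12379.075 ng/mL·hr
IV tail: 945.3/0.063 = 15004.762; AUC_iv,0→∞ = 12379.075 + 15004.762 = 27383.837 ng/mL·hr
Trapezoidal AUC_0→12 (oral capsule):
  [0→2]: (0.0+123.8)/2 × 2 = 123.8
  [2→3]: (123.8+154.4)/2 × 1 = 139.1
  [3→9]: (154.4+172.3)/2 × 6 = 980.1
  [9→11]: (172.3+157.8)/2 × 2 = 330.1
  [11→12]: (157.8+149.9)/2 × 1 = 153.85
  Sum = 1726.95 ng/mL·hr
oral capsule tail: 149.9/0.063 = 2379.365; AUC_ev,0→∞ = 1726.95 + 2379.365 = 4106.315 ng/mL·hr
F = (AUC_ev/D_ev)/(AUC_iv/D_iv) = (4106.315/100)/(27383.837/50) = 41.06315/547.67674 = 0.0750

F = 0.0750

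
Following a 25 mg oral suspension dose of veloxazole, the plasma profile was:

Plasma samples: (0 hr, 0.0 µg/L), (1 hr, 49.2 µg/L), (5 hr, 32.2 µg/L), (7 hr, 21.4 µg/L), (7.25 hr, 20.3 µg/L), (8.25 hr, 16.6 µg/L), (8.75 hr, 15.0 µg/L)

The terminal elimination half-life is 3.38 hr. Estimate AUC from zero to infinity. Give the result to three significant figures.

AUC = 346 µg/L·hr

Trapezoidal AUC_0→8.75:
  [0→1]: (0.0+49.2)/2 × 1 = 24.6
  [1→5]: (49.2+32.2)/2 × 4 = 162.8
  [5→7]: (32.2+21.4)/2 × 2 = 53.6
  [7→7.25]: (21.4+20.3)/2 × 0.25 = 5.2125
  [7.25→8.25]: (20.3+16.6)/2 × 1 = 18.45
  [8.25→8.75]: (16.6+15.0)/2 × 0.5 = 7.9
  Sum = 272.5625 µg/L·hr
k_e = ln2 / t½ = 0.693147 / 3.38 = 0.2051 hr^-1
Extrapolated tail: C_last / k_e = 15.0 / 0.2051 = 73.135
AUC_0→∞ = 272.5625 + 73.135 = 345.6975 µg/L·hr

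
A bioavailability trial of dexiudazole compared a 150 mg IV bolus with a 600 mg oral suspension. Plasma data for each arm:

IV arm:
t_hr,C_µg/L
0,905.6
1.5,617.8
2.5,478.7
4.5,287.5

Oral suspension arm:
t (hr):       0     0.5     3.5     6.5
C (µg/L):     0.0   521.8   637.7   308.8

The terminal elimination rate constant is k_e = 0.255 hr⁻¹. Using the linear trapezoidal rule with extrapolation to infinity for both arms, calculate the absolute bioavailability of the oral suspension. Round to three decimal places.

Trapezoidal AUC_0→4.5 (IV):
  [0→1.5]: (905.6+617.8)/2 × 1.5 = 1142.55
  [1.5→2.5]: (617.8+478.7)/2 × 1 = 548.25
  [2.5→4.5]: (478.7+287.5)/2 × 2 = 766.2
  Sum = 2457.0 µg/L·hr
IV tail: 287.5/0.255 = 1127.451; AUC_iv,0→∞ = 2457.0 + 1127.451 = 3584.451 µg/L·hr
Trapezoidal AUC_0→6.5 (oral suspension):
  [0→0.5]: (0.0+521.8)/2 × 0.5 = 130.45
  [0.5→3.5]: (521.8+637.7)/2 × 3 = 1739.25
  [3.5→6.5]: (637.7+308.8)/2 × 3 = 1419.75
  Sum = 3289.45 µg/L·hr
oral suspension tail: 308.8/0.255 = 1210.980; AUC_ev,0→∞ = 3289.45 + 1210.980 = 4500.43 µg/L·hr
F = (AUC_ev/D_ev)/(AUC_iv/D_iv) = (4500.43/600)/(3584.451/150) = 7.50072/23.89634 = 0.3139

F = 0.314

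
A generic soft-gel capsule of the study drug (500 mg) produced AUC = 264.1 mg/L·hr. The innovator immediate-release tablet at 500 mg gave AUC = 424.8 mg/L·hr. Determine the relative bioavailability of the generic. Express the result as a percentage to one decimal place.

F_rel = 62.2%

F_rel = (AUC_test/D_test) / (AUC_ref/D_ref)
      = (264.1/500) / (424.8/500)
      = 0.5282 / 0.8496 = 0.6217 = 62.17%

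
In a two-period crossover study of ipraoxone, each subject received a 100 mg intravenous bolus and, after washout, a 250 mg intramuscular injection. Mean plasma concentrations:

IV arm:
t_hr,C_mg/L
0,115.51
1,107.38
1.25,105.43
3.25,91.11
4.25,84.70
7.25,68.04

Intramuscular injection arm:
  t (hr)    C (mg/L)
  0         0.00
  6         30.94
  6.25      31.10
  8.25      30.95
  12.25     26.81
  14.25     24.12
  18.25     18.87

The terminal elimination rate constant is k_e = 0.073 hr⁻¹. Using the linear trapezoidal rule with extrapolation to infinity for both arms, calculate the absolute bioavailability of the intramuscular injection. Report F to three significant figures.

Trapezoidal AUC_0→7.25 (IV):
  [0→1]: (115.51+107.38)/2 × 1 = 111.445
  [1→1.25]: (107.38+105.43)/2 × 0.25 = 26.60125
  [1.25→3.25]: (105.43+91.11)/2 × 2 = 196.54
  [3.25→4.25]: (91.11+84.70)/2 × 1 = 87.905
  [4.25→7.25]: (84.70+68.04)/2 × 3 = 229.11
  Sum = 651.60125 mg/L·hr
IV tail: 68.04/0.073 = 932.055; AUC_iv,0→∞ = 651.60125 + 932.055 = 1583.65625 mg/L·hr
Trapezoidal AUC_0→18.25 (intramuscular injection):
  [0→6]: (0.00+30.94)/2 × 6 = 92.82
  [6→6.25]: (30.94+31.10)/2 × 0.25 = 7.755
  [6.25→8.25]: (31.10+30.95)/2 × 2 = 62.05
  [8.25→12.25]: (30.95+26.81)/2 × 4 = 115.52
  [12.25→14.25]: (26.81+24.12)/2 × 2 = 50.93
  [14.25→18.25]: (24.12+18.87)/2 × 4 = 85.98
  Sum = 415.055 mg/L·hr
intramuscular injection tail: 18.87/0.073 = 258.493; AUC_ev,0→∞ = 415.055 + 258.493 = 673.548 mg/L·hr
F = (AUC_ev/D_ev)/(AUC_iv/D_iv) = (673.548/250)/(1583.65625/100) = 2.694192/15.8366 = 0.1701

F = 0.170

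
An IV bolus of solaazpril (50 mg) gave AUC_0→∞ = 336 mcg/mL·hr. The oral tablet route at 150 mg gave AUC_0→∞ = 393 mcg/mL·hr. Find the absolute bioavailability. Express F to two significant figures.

F = (AUC_ev / D_ev) / (AUC_iv / D_iv)
  = (393/150) / (336/50)
  = 2.62 / 6.72 = 0.3899

F = 0.39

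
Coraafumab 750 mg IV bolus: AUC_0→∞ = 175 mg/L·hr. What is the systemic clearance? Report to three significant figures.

CL = 4.29 L/hr

CL = Dose_iv / AUC_0→∞
   = 750 / 175 = 4.28571 L/hr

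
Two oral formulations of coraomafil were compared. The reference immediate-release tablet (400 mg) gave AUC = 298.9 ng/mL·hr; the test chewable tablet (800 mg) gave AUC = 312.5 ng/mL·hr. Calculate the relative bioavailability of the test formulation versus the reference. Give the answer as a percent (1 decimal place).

F_rel = 52.3%

F_rel = (AUC_test/D_test) / (AUC_ref/D_ref)
      = (312.5/800) / (298.9/400)
      = 0.390625 / 0.74725 = 0.5228 = 52.28%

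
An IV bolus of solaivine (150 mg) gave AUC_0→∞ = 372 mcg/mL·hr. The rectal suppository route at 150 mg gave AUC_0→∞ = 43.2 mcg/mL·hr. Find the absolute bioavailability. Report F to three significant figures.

F = 0.116

F = (AUC_ev / D_ev) / (AUC_iv / D_iv)
  = (43.2/150) / (372/150)
  = 0.288 / 2.48 = 0.1161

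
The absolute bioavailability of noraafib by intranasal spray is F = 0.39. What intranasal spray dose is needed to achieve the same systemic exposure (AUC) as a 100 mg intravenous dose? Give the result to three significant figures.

For equal systemic exposure: F × D_ev = D_iv
D_ev = D_iv / F = 100 / 0.39 = 256.41 mg

D_intranasal = 256 mg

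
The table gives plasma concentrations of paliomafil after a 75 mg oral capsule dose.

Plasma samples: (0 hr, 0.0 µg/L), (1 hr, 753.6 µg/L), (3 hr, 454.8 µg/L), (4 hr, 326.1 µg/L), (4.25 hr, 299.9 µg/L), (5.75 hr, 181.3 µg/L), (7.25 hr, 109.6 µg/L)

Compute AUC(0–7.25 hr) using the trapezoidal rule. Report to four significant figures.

Trapezoidal AUC_0→7.25:
  [0→1]: (0.0+753.6)/2 × 1 = 376.8
  [1→3]: (753.6+454.8)/2 × 2 = 1208.4
  [3→4]: (454.8+326.1)/2 × 1 = 390.45
  [4→4.25]: (326.1+299.9)/2 × 0.25 = 78.25
  [4.25→5.75]: (299.9+181.3)/2 × 1.5 = 360.9
  [5.75→7.25]: (181.3+109.6)/2 × 1.5 = 218.175
  Sum = 2632.975 µg/L·hr

AUC = 2633 µg/L·hr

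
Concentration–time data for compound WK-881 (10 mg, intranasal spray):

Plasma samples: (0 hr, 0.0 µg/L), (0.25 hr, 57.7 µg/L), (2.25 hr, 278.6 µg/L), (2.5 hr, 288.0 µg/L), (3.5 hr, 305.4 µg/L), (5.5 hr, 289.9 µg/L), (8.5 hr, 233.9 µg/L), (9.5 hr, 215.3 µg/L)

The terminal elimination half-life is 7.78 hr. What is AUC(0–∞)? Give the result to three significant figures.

AUC = 4730 µg/L·hr

Trapezoidal AUC_0→9.5:
  [0→0.25]: (0.0+57.7)/2 × 0.25 = 7.2125
  [0.25→2.25]: (57.7+278.6)/2 × 2 = 336.3
  [2.25→2.5]: (278.6+288.0)/2 × 0.25 = 70.825
  [2.5→3.5]: (288.0+305.4)/2 × 1 = 296.7
  [3.5→5.5]: (305.4+289.9)/2 × 2 = 595.3
  [5.5→8.5]: (289.9+233.9)/2 × 3 = 785.7
  [8.5→9.5]: (233.9+215.3)/2 × 1 = 224.6
  Sum = 2316.6375 µg/L·hr
k_e = ln2 / t½ = 0.693147 / 7.78 = 0.0891 hr^-1
Extrapolated tail: C_last / k_e = 215.3 / 0.0891 = 2416.386
AUC_0→∞ = 2316.6375 + 2416.386 = 4733.0235 µg/L·hr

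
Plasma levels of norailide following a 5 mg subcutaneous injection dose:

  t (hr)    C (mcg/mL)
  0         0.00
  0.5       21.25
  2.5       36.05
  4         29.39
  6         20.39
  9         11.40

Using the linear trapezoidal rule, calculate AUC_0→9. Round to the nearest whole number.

AUC = 209 mcg/mL·hr

Trapezoidal AUC_0→9:
  [0→0.5]: (0.00+21.25)/2 × 0.5 = 5.3125
  [0.5→2.5]: (21.25+36.05)/2 × 2 = 57.3
  [2.5→4]: (36.05+29.39)/2 × 1.5 = 49.08
  [4→6]: (29.39+20.39)/2 × 2 = 49.78
  [6→9]: (20.39+11.40)/2 × 3 = 47.685
  Sum = 209.1575 mcg/mL·hr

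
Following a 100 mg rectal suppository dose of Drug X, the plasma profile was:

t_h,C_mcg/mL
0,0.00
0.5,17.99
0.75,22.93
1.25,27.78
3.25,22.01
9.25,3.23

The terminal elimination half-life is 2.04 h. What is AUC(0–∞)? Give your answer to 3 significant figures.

Trapezoidal AUC_0→9.25:
  [0→0.5]: (0.00+17.99)/2 × 0.5 = 4.4975
  [0.5→0.75]: (17.99+22.93)/2 × 0.25 = 5.115
  [0.75→1.25]: (22.93+27.78)/2 × 0.5 = 12.6775
  [1.25→3.25]: (27.78+22.01)/2 × 2 = 49.79
  [3.25→9.25]: (22.01+3.23)/2 × 6 = 75.72
  Sum = 147.8 mcg/mL·h
k_e = ln2 / t½ = 0.693147 / 2.04 = 0.3398 h^-1
Extrapolated tail: C_last / k_e = 3.23 / 0.3398 = 9.506
AUC_0→∞ = 147.8 + 9.506 = 157.306 mcg/mL·h

AUC = 157 mcg/mL·h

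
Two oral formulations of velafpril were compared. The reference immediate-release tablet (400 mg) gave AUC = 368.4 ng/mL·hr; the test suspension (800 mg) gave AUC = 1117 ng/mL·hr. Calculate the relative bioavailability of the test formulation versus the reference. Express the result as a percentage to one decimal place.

F_rel = (AUC_test/D_test) / (AUC_ref/D_ref)
      = (1117/800) / (368.4/400)
      = 1.39625 / 0.921 = 1.5160 = 151.60%

F_rel = 151.6%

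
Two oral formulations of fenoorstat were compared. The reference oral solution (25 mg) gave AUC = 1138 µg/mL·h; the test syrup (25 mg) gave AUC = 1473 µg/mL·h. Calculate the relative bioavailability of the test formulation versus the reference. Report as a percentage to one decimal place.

F_rel = 129.4%

F_rel = (AUC_test/D_test) / (AUC_ref/D_ref)
      = (1473/25) / (1138/25)
      = 58.92 / 45.52 = 1.2944 = 129.44%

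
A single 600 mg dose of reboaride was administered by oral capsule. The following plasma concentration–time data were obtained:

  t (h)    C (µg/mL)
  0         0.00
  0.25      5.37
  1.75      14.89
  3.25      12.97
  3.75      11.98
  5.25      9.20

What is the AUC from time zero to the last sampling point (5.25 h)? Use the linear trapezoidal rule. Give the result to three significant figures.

Trapezoidal AUC_0→5.25:
  [0→0.25]: (0.00+5.37)/2 × 0.25 = 0.67125
  [0.25→1.75]: (5.37+14.89)/2 × 1.5 = 15.195
  [1.75→3.25]: (14.89+12.97)/2 × 1.5 = 20.895
  [3.25→3.75]: (12.97+11.98)/2 × 0.5 = 6.2375
  [3.75→5.25]: (11.98+9.20)/2 × 1.5 = 15.885
  Sum = 58.88375 µg/mL·h

AUC = 58.9 µg/mL·h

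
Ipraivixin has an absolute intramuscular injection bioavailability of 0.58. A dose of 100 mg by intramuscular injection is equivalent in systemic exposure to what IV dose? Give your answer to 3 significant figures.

D_iv = 58.0 mg

Systemic exposure from an extravascular dose = F × D_ev, so the equivalent IV dose is F × D_ev.
D_iv = F × D_ev = 0.58 × 100 = 58 mg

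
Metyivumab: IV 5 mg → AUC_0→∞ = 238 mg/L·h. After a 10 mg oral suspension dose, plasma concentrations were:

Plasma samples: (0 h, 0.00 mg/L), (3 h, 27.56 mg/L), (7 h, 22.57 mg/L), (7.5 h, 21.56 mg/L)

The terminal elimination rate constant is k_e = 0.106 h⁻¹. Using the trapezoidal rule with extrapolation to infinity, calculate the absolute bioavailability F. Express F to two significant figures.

Trapezoidal AUC_0→7.5 (oral suspension):
  [0→3]: (0.00+27.56)/2 × 3 = 41.34
  [3→7]: (27.56+22.57)/2 × 4 = 100.26
  [7→7.5]: (22.57+21.56)/2 × 0.5 = 11.0325
  Sum = 152.6325 mg/L·h
Tail: C_last/k_e = 21.56/0.106 = 203.396
AUC_0→∞ (oral suspension) = 152.6325 + 203.396 = 356.0285 mg/L·h
F = (AUC_ev/D_ev)/(AUC_iv/D_iv) = (356.0285/10)/(238/5) = 35.60285/47.6 = 0.7480

F = 0.75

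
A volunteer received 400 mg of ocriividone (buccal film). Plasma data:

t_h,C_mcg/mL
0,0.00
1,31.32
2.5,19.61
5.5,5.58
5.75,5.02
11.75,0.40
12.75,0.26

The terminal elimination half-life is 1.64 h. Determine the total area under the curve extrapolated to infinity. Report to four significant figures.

AUC = 110.2 mcg/mL·h

Trapezoidal AUC_0→12.75:
  [0→1]: (0.00+31.32)/2 × 1 = 15.66
  [1→2.5]: (31.32+19.61)/2 × 1.5 = 38.1975
  [2.5→5.5]: (19.61+5.58)/2 × 3 = 37.785
  [5.5→5.75]: (5.58+5.02)/2 × 0.25 = 1.325
  [5.75→11.75]: (5.02+0.40)/2 × 6 = 16.26
  [11.75→12.75]: (0.40+0.26)/2 × 1 = 0.33
  Sum = 109.5575 mcg/mL·h
k_e = ln2 / t½ = 0.693147 / 1.64 = 0.4227 h^-1
Extrapolated tail: C_last / k_e = 0.26 / 0.4227 = 0.615
AUC_0→∞ = 109.5575 + 0.615 = 110.1725 mcg/mL·h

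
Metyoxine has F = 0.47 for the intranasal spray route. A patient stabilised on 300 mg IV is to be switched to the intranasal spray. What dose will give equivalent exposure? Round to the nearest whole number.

For equal systemic exposure: F × D_ev = D_iv
D_ev = D_iv / F = 300 / 0.47 = 638.298 mg

D_intranasal = 638 mg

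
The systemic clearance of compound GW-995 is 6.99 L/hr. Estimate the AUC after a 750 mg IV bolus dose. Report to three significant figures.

AUC_0→∞ = Dose_iv / CL
        = 750 / 6.99 = 107.296 mg/L·hr

AUC = 107 mg/L·hr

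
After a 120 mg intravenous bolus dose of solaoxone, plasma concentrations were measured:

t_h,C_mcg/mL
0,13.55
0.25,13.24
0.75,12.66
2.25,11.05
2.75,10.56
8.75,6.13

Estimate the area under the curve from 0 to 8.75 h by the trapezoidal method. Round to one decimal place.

AUC = 83.1 mcg/mL·h

Trapezoidal AUC_0→8.75:
  [0→0.25]: (13.55+13.24)/2 × 0.25 = 3.34875
  [0.25→0.75]: (13.24+12.66)/2 × 0.5 = 6.475
  [0.75→2.25]: (12.66+11.05)/2 × 1.5 = 17.7825
  [2.25→2.75]: (11.05+10.56)/2 × 0.5 = 5.4025
  [2.75→8.75]: (10.56+6.13)/2 × 6 = 50.07
  Sum = 83.07875 mcg/mL·h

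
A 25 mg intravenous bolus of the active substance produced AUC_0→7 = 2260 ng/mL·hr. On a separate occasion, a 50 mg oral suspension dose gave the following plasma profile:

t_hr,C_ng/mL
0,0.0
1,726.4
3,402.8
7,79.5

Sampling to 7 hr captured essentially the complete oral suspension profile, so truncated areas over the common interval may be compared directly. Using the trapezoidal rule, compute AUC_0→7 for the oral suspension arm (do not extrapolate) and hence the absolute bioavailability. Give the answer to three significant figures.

F = 0.544

Trapezoidal AUC_0→7 (oral suspension):
  [0→1]: (0.0+726.4)/2 × 1 = 363.2
  [1→3]: (726.4+402.8)/2 × 2 = 1129.2
  [3→7]: (402.8+79.5)/2 × 4 = 964.6
  Sum = 2457.0 ng/mL·hr
F = (AUC_ev/D_ev)/(AUC_iv/D_iv) = (2457.0/50)/(2260/25) = 49.14/90.4 = 0.5436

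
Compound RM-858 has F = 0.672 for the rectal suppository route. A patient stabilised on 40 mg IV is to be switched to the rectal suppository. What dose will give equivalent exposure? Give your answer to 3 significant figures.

D_rectal = 59.5 mg

For equal systemic exposure: F × D_ev = D_iv
D_ev = D_iv / F = 40 / 0.672 = 59.5238 mg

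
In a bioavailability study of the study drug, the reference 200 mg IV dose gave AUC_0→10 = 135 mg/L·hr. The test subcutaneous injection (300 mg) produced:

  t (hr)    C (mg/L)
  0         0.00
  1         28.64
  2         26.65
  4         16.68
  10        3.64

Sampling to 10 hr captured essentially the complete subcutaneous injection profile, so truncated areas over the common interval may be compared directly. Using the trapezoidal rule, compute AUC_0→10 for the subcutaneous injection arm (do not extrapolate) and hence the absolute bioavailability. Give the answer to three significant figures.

Trapezoidal AUC_0→10 (subcutaneous injection):
  [0→1]: (0.00+28.64)/2 × 1 = 14.32
  [1→2]: (28.64+26.65)/2 × 1 = 27.645
  [2→4]: (26.65+16.68)/2 × 2 = 43.33
  [4→10]: (16.68+3.64)/2 × 6 = 60.96
  Sum = 146.255 mg/L·hr
F = (AUC_ev/D_ev)/(AUC_iv/D_iv) = (146.255/300)/(135/200) = 0.487517/0.675 = 0.7222

F = 0.722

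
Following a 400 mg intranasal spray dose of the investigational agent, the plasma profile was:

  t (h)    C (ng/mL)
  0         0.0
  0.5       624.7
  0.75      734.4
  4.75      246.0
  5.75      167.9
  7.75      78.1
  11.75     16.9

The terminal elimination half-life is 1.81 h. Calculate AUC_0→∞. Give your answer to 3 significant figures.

AUC = 2970 ng/mL·h

Trapezoidal AUC_0→11.75:
  [0→0.5]: (0.0+624.7)/2 × 0.5 = 156.175
  [0.5→0.75]: (624.7+734.4)/2 × 0.25 = 169.8875
  [0.75→4.75]: (734.4+246.0)/2 × 4 = 1960.8
  [4.75→5.75]: (246.0+167.9)/2 × 1 = 206.95
  [5.75→7.75]: (167.9+78.1)/2 × 2 = 246.0
  [7.75→11.75]: (78.1+16.9)/2 × 4 = 190.0
  Sum = 2929.8125 ng/mL·h
k_e = ln2 / t½ = 0.693147 / 1.81 = 0.3830 h^-1
Extrapolated tail: C_last / k_e = 16.9 / 0.383 = 44.125
AUC_0→∞ = 2929.8125 + 44.125 = 2973.9375 ng/mL·h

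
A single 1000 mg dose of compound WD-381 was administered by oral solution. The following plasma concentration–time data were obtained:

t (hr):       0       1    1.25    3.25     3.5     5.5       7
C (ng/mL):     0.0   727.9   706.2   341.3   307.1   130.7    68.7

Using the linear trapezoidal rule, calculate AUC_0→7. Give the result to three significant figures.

AUC = 2260 ng/mL·hr

Trapezoidal AUC_0→7:
  [0→1]: (0.0+727.9)/2 × 1 = 363.95
  [1→1.25]: (727.9+706.2)/2 × 0.25 = 179.2625
  [1.25→3.25]: (706.2+341.3)/2 × 2 = 1047.5
  [3.25→3.5]: (341.3+307.1)/2 × 0.25 = 81.05
  [3.5→5.5]: (307.1+130.7)/2 × 2 = 437.8
  [5.5→7]: (130.7+68.7)/2 × 1.5 = 149.55
  Sum = 2259.1125 ng/mL·hr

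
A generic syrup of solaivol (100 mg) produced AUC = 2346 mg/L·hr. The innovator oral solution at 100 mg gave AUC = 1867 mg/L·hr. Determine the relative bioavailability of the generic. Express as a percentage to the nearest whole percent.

F_rel = 126%

F_rel = (AUC_test/D_test) / (AUC_ref/D_ref)
      = (2346/100) / (1867/100)
      = 23.46 / 18.67 = 1.2566 = 125.66%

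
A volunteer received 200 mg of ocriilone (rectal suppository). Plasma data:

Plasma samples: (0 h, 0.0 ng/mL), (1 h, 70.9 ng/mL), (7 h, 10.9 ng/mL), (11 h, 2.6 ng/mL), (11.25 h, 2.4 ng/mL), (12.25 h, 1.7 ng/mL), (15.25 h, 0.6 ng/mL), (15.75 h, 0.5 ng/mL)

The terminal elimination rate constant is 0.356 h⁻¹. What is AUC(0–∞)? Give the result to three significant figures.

Trapezoidal AUC_0→15.75:
  [0→1]: (0.0+70.9)/2 × 1 = 35.45
  [1→7]: (70.9+10.9)/2 × 6 = 245.4
  [7→11]: (10.9+2.6)/2 × 4 = 27.0
  [11→11.25]: (2.6+2.4)/2 × 0.25 = 0.625
  [11.25→12.25]: (2.4+1.7)/2 × 1 = 2.05
  [12.25→15.25]: (1.7+0.6)/2 × 3 = 3.45
  [15.25→15.75]: (0.6+0.5)/2 × 0.5 = 0.275
  Sum = 314.25 ng/mL·h
Extrapolated tail: C_last / k_e = 0.5 / 0.356 = 1.404
AUC_0→∞ = 314.25 + 1.404 = 315.654 ng/mL·h

AUC = 316 ng/mL·h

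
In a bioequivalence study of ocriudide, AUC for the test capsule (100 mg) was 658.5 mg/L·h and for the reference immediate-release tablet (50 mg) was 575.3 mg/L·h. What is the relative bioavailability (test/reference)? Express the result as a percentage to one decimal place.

F_rel = 57.2%

F_rel = (AUC_test/D_test) / (AUC_ref/D_ref)
      = (658.5/100) / (575.3/50)
      = 6.585 / 11.506 = 0.5723 = 57.23%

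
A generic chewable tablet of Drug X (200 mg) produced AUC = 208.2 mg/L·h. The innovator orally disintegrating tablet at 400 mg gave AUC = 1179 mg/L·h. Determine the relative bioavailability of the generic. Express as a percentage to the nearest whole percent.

F_rel = (AUC_test/D_test) / (AUC_ref/D_ref)
      = (208.2/200) / (1179/400)
      = 1.041 / 2.9475 = 0.3532 = 35.32%

F_rel = 35%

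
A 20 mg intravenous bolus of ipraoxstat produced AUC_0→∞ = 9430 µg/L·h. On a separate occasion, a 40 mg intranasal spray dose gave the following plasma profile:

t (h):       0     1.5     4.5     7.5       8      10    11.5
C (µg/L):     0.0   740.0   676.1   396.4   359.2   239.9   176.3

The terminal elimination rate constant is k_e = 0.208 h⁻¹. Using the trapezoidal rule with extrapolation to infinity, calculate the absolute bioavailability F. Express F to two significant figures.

F = 0.33

Trapezoidal AUC_0→11.5 (intranasal spray):
  [0→1.5]: (0.0+740.0)/2 × 1.5 = 555.0
  [1.5→4.5]: (740.0+676.1)/2 × 3 = 2124.15
  [4.5→7.5]: (676.1+396.4)/2 × 3 = 1608.75
  [7.5→8]: (396.4+359.2)/2 × 0.5 = 188.9
  [8→10]: (359.2+239.9)/2 × 2 = 599.1
  [10→11.5]: (239.9+176.3)/2 × 1.5 = 312.15
  Sum = 5388.05 µg/L·h
Tail: C_last/k_e = 176.3/0.208 = 847.596
AUC_0→∞ (intranasal spray) = 5388.05 + 847.596 = 6235.646 µg/L·h
F = (AUC_ev/D_ev)/(AUC_iv/D_iv) = (6235.646/40)/(9430/20) = 155.89115/471.5 = 0.3306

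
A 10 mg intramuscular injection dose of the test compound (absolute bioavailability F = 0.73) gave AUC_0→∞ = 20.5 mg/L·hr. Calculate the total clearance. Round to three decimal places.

CL = F × Dose / AUC_0→∞
   = 0.73 × 10 / 20.5 = 0.356098 L/hr

CL = 0.356 L/hr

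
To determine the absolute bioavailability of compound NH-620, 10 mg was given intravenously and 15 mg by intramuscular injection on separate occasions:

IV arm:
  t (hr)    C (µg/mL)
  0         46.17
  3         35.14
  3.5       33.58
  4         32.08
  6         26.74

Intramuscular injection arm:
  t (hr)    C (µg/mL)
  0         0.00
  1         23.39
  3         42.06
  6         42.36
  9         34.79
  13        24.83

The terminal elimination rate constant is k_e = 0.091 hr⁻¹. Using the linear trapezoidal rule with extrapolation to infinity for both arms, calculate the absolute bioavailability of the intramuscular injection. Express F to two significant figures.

F = 0.93

Trapezoidal AUC_0→6 (IV):
  [0→3]: (46.17+35.14)/2 × 3 = 121.965
  [3→3.5]: (35.14+33.58)/2 × 0.5 = 17.18
  [3.5→4]: (33.58+32.08)/2 × 0.5 = 16.415
  [4→6]: (32.08+26.74)/2 × 2 = 58.82
  Sum = 214.38 µg/mL·hr
IV tail: 26.74/0.091 = 293.846; AUC_iv,0→∞ = 214.38 + 293.846 = 508.226 µg/mL·hr
Trapezoidal AUC_0→13 (intramuscular injection):
  [0→1]: (0.00+23.39)/2 × 1 = 11.695
  [1→3]: (23.39+42.06)/2 × 2 = 65.45
  [3→6]: (42.06+42.36)/2 × 3 = 126.63
  [6→9]: (42.36+34.79)/2 × 3 = 115.725
  [9→13]: (34.79+24.83)/2 × 4 = 119.24
  Sum = 438.74 µg/mL·hr
intramuscular injection tail: 24.83/0.091 = 272.857; AUC_ev,0→∞ = 438.74 + 272.857 = 711.597 µg/mL·hr
F = (AUC_ev/D_ev)/(AUC_iv/D_iv) = (711.597/15)/(508.226/10) = 47.4398/50.8226 = 0.9334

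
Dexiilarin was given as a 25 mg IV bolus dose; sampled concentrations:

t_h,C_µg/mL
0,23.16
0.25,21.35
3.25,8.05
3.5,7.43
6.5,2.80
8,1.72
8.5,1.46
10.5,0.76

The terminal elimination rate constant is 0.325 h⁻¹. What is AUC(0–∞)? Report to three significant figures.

AUC = 75.7 µg/mL·h

Trapezoidal AUC_0→10.5:
  [0→0.25]: (23.16+21.35)/2 × 0.25 = 5.56375
  [0.25→3.25]: (21.35+8.05)/2 × 3 = 44.1
  [3.25→3.5]: (8.05+7.43)/2 × 0.25 = 1.935
  [3.5→6.5]: (7.43+2.80)/2 × 3 = 15.345
  [6.5→8]: (2.80+1.72)/2 × 1.5 = 3.39
  [8→8.5]: (1.72+1.46)/2 × 0.5 = 0.795
  [8.5→10.5]: (1.46+0.76)/2 × 2 = 2.22
  Sum = 73.34875 µg/mL·h
Extrapolated tail: C_last / k_e = 0.76 / 0.325 = 2.338
AUC_0→∞ = 73.34875 + 2.338 = 75.68675 µg/mL·h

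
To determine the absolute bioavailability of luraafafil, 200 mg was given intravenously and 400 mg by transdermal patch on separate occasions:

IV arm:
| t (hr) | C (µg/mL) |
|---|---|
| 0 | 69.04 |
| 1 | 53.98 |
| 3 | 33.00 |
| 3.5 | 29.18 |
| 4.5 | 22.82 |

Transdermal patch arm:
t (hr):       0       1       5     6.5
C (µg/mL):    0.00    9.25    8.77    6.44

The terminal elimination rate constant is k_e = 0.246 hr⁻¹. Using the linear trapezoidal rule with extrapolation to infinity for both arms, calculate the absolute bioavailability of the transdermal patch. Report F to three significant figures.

F = 0.138

Trapezoidal AUC_0→4.5 (IV):
  [0→1]: (69.04+53.98)/2 × 1 = 61.51
  [1→3]: (53.98+33.00)/2 × 2 = 86.98
  [3→3.5]: (33.00+29.18)/2 × 0.5 = 15.545
  [3.5→4.5]: (29.18+22.82)/2 × 1 = 26.0
  Sum = 190.035 µg/mL·hr
IV tail: 22.82/0.246 = 92.764; AUC_iv,0→∞ = 190.035 + 92.764 = 282.799 µg/mL·hr
Trapezoidal AUC_0→6.5 (transdermal patch):
  [0→1]: (0.00+9.25)/2 × 1 = 4.625
  [1→5]: (9.25+8.77)/2 × 4 = 36.04
  [5→6.5]: (8.77+6.44)/2 × 1.5 = 11.4075
  Sum = 52.0725 µg/mL·hr
transdermal patch tail: 6.44/0.246 = 26.179; AUC_ev,0→∞ = 52.0725 + 26.179 = 78.2515 µg/mL·hr
F = (AUC_ev/D_ev)/(AUC_iv/D_iv) = (78.2515/400)/(282.799/200) = 0.19562875/1.413995 = 0.1384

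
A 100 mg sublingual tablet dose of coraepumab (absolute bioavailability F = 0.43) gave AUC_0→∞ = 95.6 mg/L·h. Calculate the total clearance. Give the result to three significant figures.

CL = 0.450 L/h

CL = F × Dose / AUC_0→∞
   = 0.43 × 100 / 95.6 = 0.449791 L/h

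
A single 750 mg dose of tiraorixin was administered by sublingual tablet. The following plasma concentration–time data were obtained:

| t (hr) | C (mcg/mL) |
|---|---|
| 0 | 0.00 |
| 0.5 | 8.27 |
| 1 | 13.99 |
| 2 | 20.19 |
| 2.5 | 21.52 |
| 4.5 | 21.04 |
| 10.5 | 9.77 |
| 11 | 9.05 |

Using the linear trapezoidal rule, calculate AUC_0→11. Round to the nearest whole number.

Trapezoidal AUC_0→11:
  [0→0.5]: (0.00+8.27)/2 × 0.5 = 2.0675
  [0.5→1]: (8.27+13.99)/2 × 0.5 = 5.565
  [1→2]: (13.99+20.19)/2 × 1 = 17.09
  [2→2.5]: (20.19+21.52)/2 × 0.5 = 10.4275
  [2.5→4.5]: (21.52+21.04)/2 × 2 = 42.56
  [4.5→10.5]: (21.04+9.77)/2 × 6 = 92.43
  [10.5→11]: (9.77+9.05)/2 × 0.5 = 4.705
  Sum = 174.845 mcg/mL·hr

AUC = 175 mcg/mL·hr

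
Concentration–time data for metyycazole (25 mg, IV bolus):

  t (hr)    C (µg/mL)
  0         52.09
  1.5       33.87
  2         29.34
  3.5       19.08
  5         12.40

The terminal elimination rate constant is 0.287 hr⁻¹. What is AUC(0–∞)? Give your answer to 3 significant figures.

Trapezoidal AUC_0→5:
  [0→1.5]: (52.09+33.87)/2 × 1.5 = 64.47
  [1.5→2]: (33.87+29.34)/2 × 0.5 = 15.8025
  [2→3.5]: (29.34+19.08)/2 × 1.5 = 36.315
  [3.5→5]: (19.08+12.40)/2 × 1.5 = 23.61
  Sum = 140.1975 µg/mL·hr
Extrapolated tail: C_last / k_e = 12.40 / 0.287 = 43.206
AUC_0→∞ = 140.1975 + 43.206 = 183.4035 µg/mL·hr

AUC = 183 µg/mL·hr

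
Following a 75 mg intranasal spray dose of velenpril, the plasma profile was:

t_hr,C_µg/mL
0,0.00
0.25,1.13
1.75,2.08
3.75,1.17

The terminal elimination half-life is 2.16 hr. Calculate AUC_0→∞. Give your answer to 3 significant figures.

Trapezoidal AUC_0→3.75:
  [0→0.25]: (0.00+1.13)/2 × 0.25 = 0.14125
  [0.25→1.75]: (1.13+2.08)/2 × 1.5 = 2.4075
  [1.75→3.75]: (2.08+1.17)/2 × 2 = 3.25
  Sum = 5.79875 µg/mL·hr
k_e = ln2 / t½ = 0.693147 / 2.16 = 0.3209 hr^-1
Extrapolated tail: C_last / k_e = 1.17 / 0.3209 = 3.646
AUC_0→∞ = 5.79875 + 3.646 = 9.44475 µg/mL·hr

AUC = 9.44 µg/mL·hr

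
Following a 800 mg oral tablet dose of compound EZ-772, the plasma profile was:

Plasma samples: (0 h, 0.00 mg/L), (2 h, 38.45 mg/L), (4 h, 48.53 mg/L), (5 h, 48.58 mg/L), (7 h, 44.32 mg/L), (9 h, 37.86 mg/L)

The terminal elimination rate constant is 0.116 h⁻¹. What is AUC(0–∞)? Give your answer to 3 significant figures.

AUC = 675 mg/L·h

Trapezoidal AUC_0→9:
  [0→2]: (0.00+38.45)/2 × 2 = 38.45
  [2→4]: (38.45+48.53)/2 × 2 = 86.98
  [4→5]: (48.53+48.58)/2 × 1 = 48.555
  [5→7]: (48.58+44.32)/2 × 2 = 92.9
  [7→9]: (44.32+37.86)/2 × 2 = 82.18
  Sum = 349.065 mg/L·h
Extrapolated tail: C_last / k_e = 37.86 / 0.116 = 326.379
AUC_0→∞ = 349.065 + 326.379 = 675.444 mg/L·h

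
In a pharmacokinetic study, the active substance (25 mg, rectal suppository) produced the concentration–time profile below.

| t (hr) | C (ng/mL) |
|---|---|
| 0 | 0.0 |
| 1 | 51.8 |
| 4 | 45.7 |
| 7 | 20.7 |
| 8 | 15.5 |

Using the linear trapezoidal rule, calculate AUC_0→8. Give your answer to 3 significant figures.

Trapezoidal AUC_0→8:
  [0→1]: (0.0+51.8)/2 × 1 = 25.9
  [1→4]: (51.8+45.7)/2 × 3 = 146.25
  [4→7]: (45.7+20.7)/2 × 3 = 99.6
  [7→8]: (20.7+15.5)/2 × 1 = 18.1
  Sum = 289.85 ng/mL·hr

AUC = 290 ng/mL·hr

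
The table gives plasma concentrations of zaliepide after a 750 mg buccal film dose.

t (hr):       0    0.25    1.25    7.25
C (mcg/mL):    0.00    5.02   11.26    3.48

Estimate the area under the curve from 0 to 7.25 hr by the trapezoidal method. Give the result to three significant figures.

AUC = 53.0 mcg/mL·hr

Trapezoidal AUC_0→7.25:
  [0→0.25]: (0.00+5.02)/2 × 0.25 = 0.6275
  [0.25→1.25]: (5.02+11.26)/2 × 1 = 8.14
  [1.25→7.25]: (11.26+3.48)/2 × 6 = 44.22
  Sum = 52.9875 mcg/mL·hr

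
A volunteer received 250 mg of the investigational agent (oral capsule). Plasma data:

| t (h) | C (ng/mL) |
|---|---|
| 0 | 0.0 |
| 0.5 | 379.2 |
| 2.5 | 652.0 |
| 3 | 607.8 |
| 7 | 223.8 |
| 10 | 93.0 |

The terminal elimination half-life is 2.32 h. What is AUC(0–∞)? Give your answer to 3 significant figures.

AUC = 3890 ng/mL·h

Trapezoidal AUC_0→10:
  [0→0.5]: (0.0+379.2)/2 × 0.5 = 94.8
  [0.5→2.5]: (379.2+652.0)/2 × 2 = 1031.2
  [2.5→3]: (652.0+607.8)/2 × 0.5 = 314.95
  [3→7]: (607.8+223.8)/2 × 4 = 1663.2
  [7→10]: (223.8+93.0)/2 × 3 = 475.2
  Sum = 3579.35 ng/mL·h
k_e = ln2 / t½ = 0.693147 / 2.32 = 0.2988 h^-1
Extrapolated tail: C_last / k_e = 93.0 / 0.2988 = 311.245
AUC_0→∞ = 3579.35 + 311.245 = 3890.595 ng/mL·h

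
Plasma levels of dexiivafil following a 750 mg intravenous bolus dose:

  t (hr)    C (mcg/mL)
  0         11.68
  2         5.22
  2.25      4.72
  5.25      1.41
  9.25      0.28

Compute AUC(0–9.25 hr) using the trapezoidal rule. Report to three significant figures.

AUC = 30.7 mcg/mL·hr

Trapezoidal AUC_0→9.25:
  [0→2]: (11.68+5.22)/2 × 2 = 16.9
  [2→2.25]: (5.22+4.72)/2 × 0.25 = 1.2425
  [2.25→5.25]: (4.72+1.41)/2 × 3 = 9.195
  [5.25→9.25]: (1.41+0.28)/2 × 4 = 3.38
  Sum = 30.7175 mcg/mL·hr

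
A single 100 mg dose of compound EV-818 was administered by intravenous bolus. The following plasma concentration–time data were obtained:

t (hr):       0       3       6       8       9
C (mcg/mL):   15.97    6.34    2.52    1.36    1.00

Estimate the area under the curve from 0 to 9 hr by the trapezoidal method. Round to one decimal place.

Trapezoidal AUC_0→9:
  [0→3]: (15.97+6.34)/2 × 3 = 33.465
  [3→6]: (6.34+2.52)/2 × 3 = 13.29
  [6→8]: (2.52+1.36)/2 × 2 = 3.88
  [8→9]: (1.36+1.00)/2 × 1 = 1.18
  Sum = 51.815 mcg/mL·hr

AUC = 51.8 mcg/mL·hr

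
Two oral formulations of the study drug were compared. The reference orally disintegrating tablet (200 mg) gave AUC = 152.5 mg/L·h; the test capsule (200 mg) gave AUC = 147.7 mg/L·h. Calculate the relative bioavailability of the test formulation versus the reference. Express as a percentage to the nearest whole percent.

F_rel = (AUC_test/D_test) / (AUC_ref/D_ref)
      = (147.7/200) / (152.5/200)
      = 0.7385 / 0.7625 = 0.9685 = 96.85%

F_rel = 97%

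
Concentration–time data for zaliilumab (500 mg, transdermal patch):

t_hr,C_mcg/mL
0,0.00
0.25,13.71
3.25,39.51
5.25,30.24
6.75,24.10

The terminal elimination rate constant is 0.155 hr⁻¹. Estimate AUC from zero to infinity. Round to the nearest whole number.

AUC = 348 mcg/mL·hr

Trapezoidal AUC_0→6.75:
  [0→0.25]: (0.00+13.71)/2 × 0.25 = 1.71375
  [0.25→3.25]: (13.71+39.51)/2 × 3 = 79.83
  [3.25→5.25]: (39.51+30.24)/2 × 2 = 69.75
  [5.25→6.75]: (30.24+24.10)/2 × 1.5 = 40.755
  Sum = 192.04875 mcg/mL·hr
Extrapolated tail: C_last / k_e = 24.10 / 0.155 = 155.484
AUC_0→∞ = 192.04875 + 155.484 = 347.53275 mcg/mL·hr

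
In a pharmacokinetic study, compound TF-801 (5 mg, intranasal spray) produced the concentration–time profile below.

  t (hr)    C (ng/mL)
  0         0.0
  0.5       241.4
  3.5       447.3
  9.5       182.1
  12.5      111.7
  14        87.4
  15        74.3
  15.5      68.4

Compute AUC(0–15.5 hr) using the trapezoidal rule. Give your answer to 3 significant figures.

AUC = 3690 ng/mL·hr

Trapezoidal AUC_0→15.5:
  [0→0.5]: (0.0+241.4)/2 × 0.5 = 60.35
  [0.5→3.5]: (241.4+447.3)/2 × 3 = 1033.05
  [3.5→9.5]: (447.3+182.1)/2 × 6 = 1888.2
  [9.5→12.5]: (182.1+111.7)/2 × 3 = 440.7
  [12.5→14]: (111.7+87.4)/2 × 1.5 = 149.325
  [14→15]: (87.4+74.3)/2 × 1 = 80.85
  [15→15.5]: (74.3+68.4)/2 × 0.5 = 35.675
  Sum = 3688.15 ng/mL·hr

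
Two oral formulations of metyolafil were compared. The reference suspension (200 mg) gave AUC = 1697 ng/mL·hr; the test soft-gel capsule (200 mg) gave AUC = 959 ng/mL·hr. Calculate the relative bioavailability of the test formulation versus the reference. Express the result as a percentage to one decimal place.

F_rel = (AUC_test/D_test) / (AUC_ref/D_ref)
      = (959/200) / (1697/200)
      = 4.795 / 8.485 = 0.5651 = 56.51%

F_rel = 56.5%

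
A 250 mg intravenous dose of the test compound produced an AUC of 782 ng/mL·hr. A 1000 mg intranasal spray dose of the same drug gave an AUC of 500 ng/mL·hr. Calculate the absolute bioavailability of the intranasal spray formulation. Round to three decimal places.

F = (AUC_ev / D_ev) / (AUC_iv / D_iv)
  = (500/1000) / (782/250)
  = 0.5 / 3.128 = 0.1598

F = 0.160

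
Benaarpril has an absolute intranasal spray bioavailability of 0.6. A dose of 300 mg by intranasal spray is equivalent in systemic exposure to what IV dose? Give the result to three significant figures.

Systemic exposure from an extravascular dose = F × D_ev, so the equivalent IV dose is F × D_ev.
D_iv = F × D_ev = 0.6 × 300 = 180 mg

D_iv = 180 mg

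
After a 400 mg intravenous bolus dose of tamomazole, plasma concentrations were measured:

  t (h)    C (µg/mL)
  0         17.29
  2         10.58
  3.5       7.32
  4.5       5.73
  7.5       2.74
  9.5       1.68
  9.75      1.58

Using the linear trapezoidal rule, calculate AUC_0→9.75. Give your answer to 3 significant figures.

Trapezoidal AUC_0→9.75:
  [0→2]: (17.29+10.58)/2 × 2 = 27.87
  [2→3.5]: (10.58+7.32)/2 × 1.5 = 13.425
  [3.5→4.5]: (7.32+5.73)/2 × 1 = 6.525
  [4.5→7.5]: (5.73+2.74)/2 × 3 = 12.705
  [7.5→9.5]: (2.74+1.68)/2 × 2 = 4.42
  [9.5→9.75]: (1.68+1.58)/2 × 0.25 = 0.4075
  Sum = 65.3525 µg/mL·h

AUC = 65.4 µg/mL·h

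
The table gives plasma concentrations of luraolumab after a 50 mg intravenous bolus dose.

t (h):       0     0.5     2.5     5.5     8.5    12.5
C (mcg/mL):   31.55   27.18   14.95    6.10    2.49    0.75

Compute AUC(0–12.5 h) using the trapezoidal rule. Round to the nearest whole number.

Trapezoidal AUC_0→12.5:
  [0→0.5]: (31.55+27.18)/2 × 0.5 = 14.6825
  [0.5→2.5]: (27.18+14.95)/2 × 2 = 42.13
  [2.5→5.5]: (14.95+6.10)/2 × 3 = 31.575
  [5.5→8.5]: (6.10+2.49)/2 × 3 = 12.885
  [8.5→12.5]: (2.49+0.75)/2 × 4 = 6.48
  Sum = 107.7525 mcg/mL·h

AUC = 108 mcg/mL·h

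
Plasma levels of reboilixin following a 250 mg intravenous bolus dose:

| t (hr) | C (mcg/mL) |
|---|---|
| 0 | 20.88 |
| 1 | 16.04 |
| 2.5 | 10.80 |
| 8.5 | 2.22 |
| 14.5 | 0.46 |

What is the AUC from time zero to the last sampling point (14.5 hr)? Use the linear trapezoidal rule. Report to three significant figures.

Trapezoidal AUC_0→14.5:
  [0→1]: (20.88+16.04)/2 × 1 = 18.46
  [1→2.5]: (16.04+10.80)/2 × 1.5 = 20.13
  [2.5→8.5]: (10.80+2.22)/2 × 6 = 39.06
  [8.5→14.5]: (2.22+0.46)/2 × 6 = 8.04
  Sum = 85.69 mcg/mL·hr

AUC = 85.7 mcg/mL·hr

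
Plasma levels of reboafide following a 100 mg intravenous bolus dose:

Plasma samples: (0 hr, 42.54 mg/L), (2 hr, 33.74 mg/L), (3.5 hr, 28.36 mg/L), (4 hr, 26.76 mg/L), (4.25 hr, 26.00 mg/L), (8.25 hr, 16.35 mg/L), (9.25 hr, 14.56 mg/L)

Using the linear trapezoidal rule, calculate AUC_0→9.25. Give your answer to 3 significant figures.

Trapezoidal AUC_0→9.25:
  [0→2]: (42.54+33.74)/2 × 2 = 76.28
  [2→3.5]: (33.74+28.36)/2 × 1.5 = 46.575
  [3.5→4]: (28.36+26.76)/2 × 0.5 = 13.78
  [4→4.25]: (26.76+26.00)/2 × 0.25 = 6.595
  [4.25→8.25]: (26.00+16.35)/2 × 4 = 84.7
  [8.25→9.25]: (16.35+14.56)/2 × 1 = 15.455
  Sum = 243.385 mg/L·hr

AUC = 243 mg/L·hr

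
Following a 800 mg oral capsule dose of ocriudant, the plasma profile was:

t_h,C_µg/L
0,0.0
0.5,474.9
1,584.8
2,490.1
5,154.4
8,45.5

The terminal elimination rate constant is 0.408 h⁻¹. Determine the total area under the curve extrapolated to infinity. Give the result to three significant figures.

Trapezoidal AUC_0→8:
  [0→0.5]: (0.0+474.9)/2 × 0.5 = 118.725
  [0.5→1]: (474.9+584.8)/2 × 0.5 = 264.925
  [1→2]: (584.8+490.1)/2 × 1 = 537.45
  [2→5]: (490.1+154.4)/2 × 3 = 966.75
  [5→8]: (154.4+45.5)/2 × 3 = 299.85
  Sum = 2187.7 µg/L·h
Extrapolated tail: C_last / k_e = 45.5 / 0.408 = 111.520
AUC_0→∞ = 2187.7 + 111.520 = 2299.22 µg/L·h

AUC = 2300 µg/L·h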